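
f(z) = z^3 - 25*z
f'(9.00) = 218.00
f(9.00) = 504.00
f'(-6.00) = 83.00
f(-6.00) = -66.00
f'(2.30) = -9.13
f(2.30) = -45.33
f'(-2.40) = -7.72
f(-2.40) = 46.18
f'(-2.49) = -6.40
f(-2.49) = 46.81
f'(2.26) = -9.68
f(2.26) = -44.96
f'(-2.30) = -9.13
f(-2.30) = 45.33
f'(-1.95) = -13.59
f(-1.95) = 41.34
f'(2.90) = 0.23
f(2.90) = -48.11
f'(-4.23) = 28.68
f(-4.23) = 30.06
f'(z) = 3*z^2 - 25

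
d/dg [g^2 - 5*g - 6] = 2*g - 5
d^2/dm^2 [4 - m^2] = -2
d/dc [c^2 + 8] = 2*c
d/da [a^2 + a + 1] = 2*a + 1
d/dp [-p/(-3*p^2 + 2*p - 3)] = 3*(1 - p^2)/(9*p^4 - 12*p^3 + 22*p^2 - 12*p + 9)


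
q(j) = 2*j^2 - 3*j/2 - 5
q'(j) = 4*j - 3/2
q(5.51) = 47.46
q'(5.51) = 20.54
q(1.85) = -0.93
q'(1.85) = 5.90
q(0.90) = -4.73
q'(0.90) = 2.10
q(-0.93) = -1.88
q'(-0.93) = -5.22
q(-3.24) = 20.86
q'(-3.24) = -14.46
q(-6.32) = 84.36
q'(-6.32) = -26.78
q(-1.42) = 1.16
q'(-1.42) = -7.18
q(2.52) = 3.92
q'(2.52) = 8.58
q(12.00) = 265.00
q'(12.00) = 46.50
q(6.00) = 58.00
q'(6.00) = 22.50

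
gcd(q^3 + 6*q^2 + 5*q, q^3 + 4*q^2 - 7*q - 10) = q^2 + 6*q + 5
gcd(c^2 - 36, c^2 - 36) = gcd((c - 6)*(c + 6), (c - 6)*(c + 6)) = c^2 - 36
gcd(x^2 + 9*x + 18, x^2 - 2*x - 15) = x + 3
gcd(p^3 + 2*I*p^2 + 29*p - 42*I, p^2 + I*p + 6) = p - 2*I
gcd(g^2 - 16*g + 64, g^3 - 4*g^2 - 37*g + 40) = g - 8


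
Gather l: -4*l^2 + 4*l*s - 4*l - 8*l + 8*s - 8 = -4*l^2 + l*(4*s - 12) + 8*s - 8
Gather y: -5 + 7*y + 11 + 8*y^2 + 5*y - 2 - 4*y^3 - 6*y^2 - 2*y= -4*y^3 + 2*y^2 + 10*y + 4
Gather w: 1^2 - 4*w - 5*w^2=-5*w^2 - 4*w + 1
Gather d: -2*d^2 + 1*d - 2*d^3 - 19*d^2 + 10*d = -2*d^3 - 21*d^2 + 11*d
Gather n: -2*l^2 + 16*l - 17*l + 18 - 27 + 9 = -2*l^2 - l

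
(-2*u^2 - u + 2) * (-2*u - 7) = 4*u^3 + 16*u^2 + 3*u - 14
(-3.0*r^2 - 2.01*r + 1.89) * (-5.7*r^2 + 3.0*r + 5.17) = 17.1*r^4 + 2.457*r^3 - 32.313*r^2 - 4.7217*r + 9.7713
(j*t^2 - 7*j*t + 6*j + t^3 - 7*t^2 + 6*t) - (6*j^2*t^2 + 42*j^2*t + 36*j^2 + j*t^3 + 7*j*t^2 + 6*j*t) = -6*j^2*t^2 - 42*j^2*t - 36*j^2 - j*t^3 - 6*j*t^2 - 13*j*t + 6*j + t^3 - 7*t^2 + 6*t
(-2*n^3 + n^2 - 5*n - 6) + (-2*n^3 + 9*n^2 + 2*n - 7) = -4*n^3 + 10*n^2 - 3*n - 13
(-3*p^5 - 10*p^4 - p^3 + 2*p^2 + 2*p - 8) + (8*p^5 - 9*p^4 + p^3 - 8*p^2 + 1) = 5*p^5 - 19*p^4 - 6*p^2 + 2*p - 7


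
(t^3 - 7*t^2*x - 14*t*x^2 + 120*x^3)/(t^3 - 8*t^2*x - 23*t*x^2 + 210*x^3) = (-t^2 + t*x + 20*x^2)/(-t^2 + 2*t*x + 35*x^2)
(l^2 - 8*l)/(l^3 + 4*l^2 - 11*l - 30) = l*(l - 8)/(l^3 + 4*l^2 - 11*l - 30)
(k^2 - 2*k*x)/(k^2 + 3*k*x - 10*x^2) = k/(k + 5*x)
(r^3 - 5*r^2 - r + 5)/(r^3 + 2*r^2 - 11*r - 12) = (r^2 - 6*r + 5)/(r^2 + r - 12)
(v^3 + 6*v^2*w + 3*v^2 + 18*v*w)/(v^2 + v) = (v^2 + 6*v*w + 3*v + 18*w)/(v + 1)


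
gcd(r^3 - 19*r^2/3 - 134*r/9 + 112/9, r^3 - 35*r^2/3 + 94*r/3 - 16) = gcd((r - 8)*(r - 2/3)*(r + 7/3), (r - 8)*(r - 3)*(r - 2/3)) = r^2 - 26*r/3 + 16/3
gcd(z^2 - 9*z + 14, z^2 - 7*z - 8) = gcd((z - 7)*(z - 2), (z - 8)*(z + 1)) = 1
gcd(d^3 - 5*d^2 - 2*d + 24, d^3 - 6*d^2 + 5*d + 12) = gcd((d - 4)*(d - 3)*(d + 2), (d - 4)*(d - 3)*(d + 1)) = d^2 - 7*d + 12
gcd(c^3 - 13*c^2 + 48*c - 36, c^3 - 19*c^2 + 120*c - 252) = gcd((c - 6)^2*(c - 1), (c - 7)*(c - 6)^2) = c^2 - 12*c + 36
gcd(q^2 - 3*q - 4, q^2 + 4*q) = 1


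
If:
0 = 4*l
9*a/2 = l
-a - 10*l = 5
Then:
No Solution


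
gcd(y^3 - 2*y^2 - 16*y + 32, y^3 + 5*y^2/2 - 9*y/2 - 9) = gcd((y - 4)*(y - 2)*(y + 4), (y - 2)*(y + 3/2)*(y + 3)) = y - 2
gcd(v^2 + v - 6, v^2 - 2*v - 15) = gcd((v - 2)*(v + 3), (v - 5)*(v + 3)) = v + 3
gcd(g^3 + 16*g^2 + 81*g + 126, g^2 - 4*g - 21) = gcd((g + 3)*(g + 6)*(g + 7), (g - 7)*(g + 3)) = g + 3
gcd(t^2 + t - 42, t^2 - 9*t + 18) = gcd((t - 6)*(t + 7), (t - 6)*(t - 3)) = t - 6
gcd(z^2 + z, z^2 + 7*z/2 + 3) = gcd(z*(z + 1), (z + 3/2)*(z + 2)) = 1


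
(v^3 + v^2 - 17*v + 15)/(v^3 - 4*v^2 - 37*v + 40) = (v - 3)/(v - 8)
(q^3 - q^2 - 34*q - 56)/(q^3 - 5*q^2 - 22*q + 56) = (q + 2)/(q - 2)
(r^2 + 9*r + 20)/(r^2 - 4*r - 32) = (r + 5)/(r - 8)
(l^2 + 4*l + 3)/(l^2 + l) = (l + 3)/l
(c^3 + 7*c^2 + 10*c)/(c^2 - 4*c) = (c^2 + 7*c + 10)/(c - 4)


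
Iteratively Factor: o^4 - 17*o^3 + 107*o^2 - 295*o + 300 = (o - 4)*(o^3 - 13*o^2 + 55*o - 75) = (o - 5)*(o - 4)*(o^2 - 8*o + 15) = (o - 5)*(o - 4)*(o - 3)*(o - 5)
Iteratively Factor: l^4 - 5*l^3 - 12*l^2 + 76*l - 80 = (l - 2)*(l^3 - 3*l^2 - 18*l + 40) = (l - 2)*(l + 4)*(l^2 - 7*l + 10) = (l - 2)^2*(l + 4)*(l - 5)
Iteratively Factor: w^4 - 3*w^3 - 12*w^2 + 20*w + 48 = (w + 2)*(w^3 - 5*w^2 - 2*w + 24) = (w + 2)^2*(w^2 - 7*w + 12) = (w - 3)*(w + 2)^2*(w - 4)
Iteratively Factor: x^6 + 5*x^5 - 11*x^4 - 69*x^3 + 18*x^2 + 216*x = (x - 2)*(x^5 + 7*x^4 + 3*x^3 - 63*x^2 - 108*x) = x*(x - 2)*(x^4 + 7*x^3 + 3*x^2 - 63*x - 108) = x*(x - 3)*(x - 2)*(x^3 + 10*x^2 + 33*x + 36) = x*(x - 3)*(x - 2)*(x + 3)*(x^2 + 7*x + 12) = x*(x - 3)*(x - 2)*(x + 3)*(x + 4)*(x + 3)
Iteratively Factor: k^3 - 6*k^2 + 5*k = (k)*(k^2 - 6*k + 5) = k*(k - 5)*(k - 1)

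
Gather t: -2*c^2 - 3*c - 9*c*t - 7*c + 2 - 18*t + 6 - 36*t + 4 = -2*c^2 - 10*c + t*(-9*c - 54) + 12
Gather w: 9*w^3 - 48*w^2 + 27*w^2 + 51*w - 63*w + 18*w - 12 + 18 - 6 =9*w^3 - 21*w^2 + 6*w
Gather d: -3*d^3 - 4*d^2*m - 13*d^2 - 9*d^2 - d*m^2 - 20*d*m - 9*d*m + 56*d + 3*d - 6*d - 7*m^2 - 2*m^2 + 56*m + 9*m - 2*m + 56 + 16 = -3*d^3 + d^2*(-4*m - 22) + d*(-m^2 - 29*m + 53) - 9*m^2 + 63*m + 72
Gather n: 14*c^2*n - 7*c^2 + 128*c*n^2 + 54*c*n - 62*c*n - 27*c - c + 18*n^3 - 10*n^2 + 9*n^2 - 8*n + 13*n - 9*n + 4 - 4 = -7*c^2 - 28*c + 18*n^3 + n^2*(128*c - 1) + n*(14*c^2 - 8*c - 4)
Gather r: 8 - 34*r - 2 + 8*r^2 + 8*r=8*r^2 - 26*r + 6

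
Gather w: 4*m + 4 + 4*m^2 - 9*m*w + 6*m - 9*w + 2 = 4*m^2 + 10*m + w*(-9*m - 9) + 6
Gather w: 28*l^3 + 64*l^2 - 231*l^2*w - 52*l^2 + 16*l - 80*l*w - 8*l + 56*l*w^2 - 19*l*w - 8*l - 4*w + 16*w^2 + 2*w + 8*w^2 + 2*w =28*l^3 + 12*l^2 + w^2*(56*l + 24) + w*(-231*l^2 - 99*l)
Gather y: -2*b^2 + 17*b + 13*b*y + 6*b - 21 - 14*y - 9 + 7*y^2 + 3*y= -2*b^2 + 23*b + 7*y^2 + y*(13*b - 11) - 30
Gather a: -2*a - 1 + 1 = -2*a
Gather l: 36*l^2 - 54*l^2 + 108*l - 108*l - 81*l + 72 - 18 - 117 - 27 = -18*l^2 - 81*l - 90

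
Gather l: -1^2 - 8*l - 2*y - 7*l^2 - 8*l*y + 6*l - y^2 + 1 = -7*l^2 + l*(-8*y - 2) - y^2 - 2*y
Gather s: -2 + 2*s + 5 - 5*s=3 - 3*s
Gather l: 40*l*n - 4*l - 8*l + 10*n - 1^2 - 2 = l*(40*n - 12) + 10*n - 3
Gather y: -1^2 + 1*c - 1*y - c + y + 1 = 0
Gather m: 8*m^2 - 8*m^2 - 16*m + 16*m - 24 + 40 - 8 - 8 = 0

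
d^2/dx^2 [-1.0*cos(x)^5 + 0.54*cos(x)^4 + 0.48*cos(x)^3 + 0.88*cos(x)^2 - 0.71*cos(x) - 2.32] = 25.0*cos(x)^5 - 8.64*cos(x)^4 - 24.32*cos(x)^3 + 2.96*cos(x)^2 + 3.59*cos(x) + 1.76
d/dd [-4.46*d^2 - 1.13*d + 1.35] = -8.92*d - 1.13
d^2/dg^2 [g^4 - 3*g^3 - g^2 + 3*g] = 12*g^2 - 18*g - 2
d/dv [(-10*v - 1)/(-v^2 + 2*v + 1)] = 2*(5*v^2 - 10*v - (v - 1)*(10*v + 1) - 5)/(-v^2 + 2*v + 1)^2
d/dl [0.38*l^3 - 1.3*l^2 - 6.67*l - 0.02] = 1.14*l^2 - 2.6*l - 6.67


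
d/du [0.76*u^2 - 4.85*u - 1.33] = 1.52*u - 4.85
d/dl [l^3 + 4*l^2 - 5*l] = 3*l^2 + 8*l - 5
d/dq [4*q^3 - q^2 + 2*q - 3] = 12*q^2 - 2*q + 2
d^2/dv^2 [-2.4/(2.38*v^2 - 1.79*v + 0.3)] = (27.18912*v^2 - 20.44896*v - 2.4*(4.76*v - 1.79)*(9.52*v - 3.58) + 3.4272)/(2.38*v^2 - 1.79*v + 0.3)^3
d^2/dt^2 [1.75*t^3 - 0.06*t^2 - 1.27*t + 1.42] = 10.5*t - 0.12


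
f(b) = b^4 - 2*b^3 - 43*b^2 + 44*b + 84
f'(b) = 4*b^3 - 6*b^2 - 86*b + 44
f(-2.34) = -198.80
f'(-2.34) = 161.13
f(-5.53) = -200.88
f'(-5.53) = -340.35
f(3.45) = -216.47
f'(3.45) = -159.86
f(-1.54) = -72.81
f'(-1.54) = 147.60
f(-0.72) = 31.04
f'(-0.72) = 101.32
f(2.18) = -22.57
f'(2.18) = -130.55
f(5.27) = -399.75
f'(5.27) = 9.60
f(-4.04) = -397.32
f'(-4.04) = 29.75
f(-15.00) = 47124.00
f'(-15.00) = -13516.00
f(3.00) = -144.00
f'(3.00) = -160.00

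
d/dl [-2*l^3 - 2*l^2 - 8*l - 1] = -6*l^2 - 4*l - 8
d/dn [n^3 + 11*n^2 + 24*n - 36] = 3*n^2 + 22*n + 24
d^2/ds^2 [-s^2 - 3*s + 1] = -2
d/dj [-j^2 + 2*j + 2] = 2 - 2*j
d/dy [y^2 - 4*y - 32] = 2*y - 4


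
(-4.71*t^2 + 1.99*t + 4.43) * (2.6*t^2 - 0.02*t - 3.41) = -12.246*t^4 + 5.2682*t^3 + 27.5393*t^2 - 6.8745*t - 15.1063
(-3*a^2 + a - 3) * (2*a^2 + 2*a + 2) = -6*a^4 - 4*a^3 - 10*a^2 - 4*a - 6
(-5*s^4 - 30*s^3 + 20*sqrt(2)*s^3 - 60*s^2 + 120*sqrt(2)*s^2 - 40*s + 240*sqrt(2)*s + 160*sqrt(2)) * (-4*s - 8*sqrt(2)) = 20*s^5 - 40*sqrt(2)*s^4 + 120*s^4 - 240*sqrt(2)*s^3 - 80*s^3 - 1760*s^2 - 480*sqrt(2)*s^2 - 3840*s - 320*sqrt(2)*s - 2560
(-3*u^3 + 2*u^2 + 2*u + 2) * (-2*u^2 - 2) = 6*u^5 - 4*u^4 + 2*u^3 - 8*u^2 - 4*u - 4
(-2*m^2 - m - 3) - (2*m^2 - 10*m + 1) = -4*m^2 + 9*m - 4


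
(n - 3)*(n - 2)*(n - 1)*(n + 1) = n^4 - 5*n^3 + 5*n^2 + 5*n - 6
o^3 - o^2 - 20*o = o*(o - 5)*(o + 4)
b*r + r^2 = r*(b + r)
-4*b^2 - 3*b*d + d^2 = (-4*b + d)*(b + d)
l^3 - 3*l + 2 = (l - 1)^2*(l + 2)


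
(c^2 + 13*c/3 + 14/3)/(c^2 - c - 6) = (c + 7/3)/(c - 3)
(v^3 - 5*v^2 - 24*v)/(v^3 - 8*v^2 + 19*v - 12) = v*(v^2 - 5*v - 24)/(v^3 - 8*v^2 + 19*v - 12)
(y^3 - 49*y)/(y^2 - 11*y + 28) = y*(y + 7)/(y - 4)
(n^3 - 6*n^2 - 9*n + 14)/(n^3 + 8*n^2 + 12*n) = (n^2 - 8*n + 7)/(n*(n + 6))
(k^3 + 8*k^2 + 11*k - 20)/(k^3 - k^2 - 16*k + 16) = (k + 5)/(k - 4)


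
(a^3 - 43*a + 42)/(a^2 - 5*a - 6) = (a^2 + 6*a - 7)/(a + 1)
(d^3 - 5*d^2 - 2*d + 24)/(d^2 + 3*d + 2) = (d^2 - 7*d + 12)/(d + 1)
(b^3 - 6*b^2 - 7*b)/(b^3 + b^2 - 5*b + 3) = b*(b^2 - 6*b - 7)/(b^3 + b^2 - 5*b + 3)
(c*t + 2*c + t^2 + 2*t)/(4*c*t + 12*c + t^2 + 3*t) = (c*t + 2*c + t^2 + 2*t)/(4*c*t + 12*c + t^2 + 3*t)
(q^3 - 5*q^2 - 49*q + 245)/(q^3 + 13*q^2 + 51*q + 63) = (q^2 - 12*q + 35)/(q^2 + 6*q + 9)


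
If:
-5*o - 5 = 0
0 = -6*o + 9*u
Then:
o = -1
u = -2/3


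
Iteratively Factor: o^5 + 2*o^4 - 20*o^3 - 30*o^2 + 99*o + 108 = (o + 3)*(o^4 - o^3 - 17*o^2 + 21*o + 36) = (o - 3)*(o + 3)*(o^3 + 2*o^2 - 11*o - 12) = (o - 3)^2*(o + 3)*(o^2 + 5*o + 4) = (o - 3)^2*(o + 1)*(o + 3)*(o + 4)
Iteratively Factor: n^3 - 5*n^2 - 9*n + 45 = (n - 5)*(n^2 - 9) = (n - 5)*(n - 3)*(n + 3)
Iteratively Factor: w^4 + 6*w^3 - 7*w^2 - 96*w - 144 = (w + 3)*(w^3 + 3*w^2 - 16*w - 48) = (w + 3)^2*(w^2 - 16) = (w - 4)*(w + 3)^2*(w + 4)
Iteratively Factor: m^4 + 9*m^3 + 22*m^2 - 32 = (m + 4)*(m^3 + 5*m^2 + 2*m - 8) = (m + 4)^2*(m^2 + m - 2) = (m + 2)*(m + 4)^2*(m - 1)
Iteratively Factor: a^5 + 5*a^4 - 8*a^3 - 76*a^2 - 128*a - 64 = (a + 2)*(a^4 + 3*a^3 - 14*a^2 - 48*a - 32) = (a - 4)*(a + 2)*(a^3 + 7*a^2 + 14*a + 8) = (a - 4)*(a + 2)^2*(a^2 + 5*a + 4) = (a - 4)*(a + 1)*(a + 2)^2*(a + 4)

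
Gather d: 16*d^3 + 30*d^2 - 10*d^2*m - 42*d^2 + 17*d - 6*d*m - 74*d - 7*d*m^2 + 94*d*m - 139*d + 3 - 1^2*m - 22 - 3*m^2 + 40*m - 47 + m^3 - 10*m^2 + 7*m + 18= 16*d^3 + d^2*(-10*m - 12) + d*(-7*m^2 + 88*m - 196) + m^3 - 13*m^2 + 46*m - 48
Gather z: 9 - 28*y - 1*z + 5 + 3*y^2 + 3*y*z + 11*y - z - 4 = 3*y^2 - 17*y + z*(3*y - 2) + 10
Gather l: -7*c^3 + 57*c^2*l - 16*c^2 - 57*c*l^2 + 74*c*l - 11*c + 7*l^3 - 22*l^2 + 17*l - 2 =-7*c^3 - 16*c^2 - 11*c + 7*l^3 + l^2*(-57*c - 22) + l*(57*c^2 + 74*c + 17) - 2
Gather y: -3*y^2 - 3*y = -3*y^2 - 3*y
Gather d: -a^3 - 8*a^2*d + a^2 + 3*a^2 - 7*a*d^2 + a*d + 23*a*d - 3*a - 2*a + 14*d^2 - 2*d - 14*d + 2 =-a^3 + 4*a^2 - 5*a + d^2*(14 - 7*a) + d*(-8*a^2 + 24*a - 16) + 2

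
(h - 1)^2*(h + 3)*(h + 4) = h^4 + 5*h^3 - h^2 - 17*h + 12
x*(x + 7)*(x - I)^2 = x^4 + 7*x^3 - 2*I*x^3 - x^2 - 14*I*x^2 - 7*x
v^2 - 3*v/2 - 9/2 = (v - 3)*(v + 3/2)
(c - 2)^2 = c^2 - 4*c + 4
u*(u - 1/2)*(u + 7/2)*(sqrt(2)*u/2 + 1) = sqrt(2)*u^4/2 + u^3 + 3*sqrt(2)*u^3/2 - 7*sqrt(2)*u^2/8 + 3*u^2 - 7*u/4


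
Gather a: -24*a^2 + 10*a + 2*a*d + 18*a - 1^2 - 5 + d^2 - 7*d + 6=-24*a^2 + a*(2*d + 28) + d^2 - 7*d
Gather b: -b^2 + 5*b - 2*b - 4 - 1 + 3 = -b^2 + 3*b - 2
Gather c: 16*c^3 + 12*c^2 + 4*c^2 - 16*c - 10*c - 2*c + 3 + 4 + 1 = 16*c^3 + 16*c^2 - 28*c + 8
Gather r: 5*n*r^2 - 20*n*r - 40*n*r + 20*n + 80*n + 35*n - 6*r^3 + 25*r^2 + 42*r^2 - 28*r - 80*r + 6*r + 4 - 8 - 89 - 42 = 135*n - 6*r^3 + r^2*(5*n + 67) + r*(-60*n - 102) - 135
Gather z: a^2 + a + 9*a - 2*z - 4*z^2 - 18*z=a^2 + 10*a - 4*z^2 - 20*z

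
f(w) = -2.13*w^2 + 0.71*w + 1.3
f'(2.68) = -10.71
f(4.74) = -43.19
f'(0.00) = 0.71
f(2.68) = -12.10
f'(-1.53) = 7.23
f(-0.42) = 0.63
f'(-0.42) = 2.50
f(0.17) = 1.36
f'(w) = 0.71 - 4.26*w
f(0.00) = 1.30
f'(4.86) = -19.99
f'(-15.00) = 64.61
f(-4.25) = -40.19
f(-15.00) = -488.60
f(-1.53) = -4.77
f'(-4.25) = 18.82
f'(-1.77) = 8.25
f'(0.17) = -0.01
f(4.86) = -45.56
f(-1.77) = -6.63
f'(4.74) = -19.48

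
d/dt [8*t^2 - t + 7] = 16*t - 1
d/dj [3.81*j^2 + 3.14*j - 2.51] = 7.62*j + 3.14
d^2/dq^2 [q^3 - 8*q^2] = 6*q - 16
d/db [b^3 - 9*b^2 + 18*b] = 3*b^2 - 18*b + 18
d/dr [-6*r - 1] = -6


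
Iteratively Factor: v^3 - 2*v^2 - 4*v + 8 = (v - 2)*(v^2 - 4) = (v - 2)^2*(v + 2)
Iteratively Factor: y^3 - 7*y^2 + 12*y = (y)*(y^2 - 7*y + 12) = y*(y - 3)*(y - 4)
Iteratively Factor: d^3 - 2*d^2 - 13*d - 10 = (d + 2)*(d^2 - 4*d - 5) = (d - 5)*(d + 2)*(d + 1)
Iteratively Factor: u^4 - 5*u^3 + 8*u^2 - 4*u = (u - 1)*(u^3 - 4*u^2 + 4*u) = (u - 2)*(u - 1)*(u^2 - 2*u) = (u - 2)^2*(u - 1)*(u)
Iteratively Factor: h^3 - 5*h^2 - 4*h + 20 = (h - 2)*(h^2 - 3*h - 10) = (h - 5)*(h - 2)*(h + 2)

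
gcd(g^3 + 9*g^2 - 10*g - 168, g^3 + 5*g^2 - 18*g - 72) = g^2 + 2*g - 24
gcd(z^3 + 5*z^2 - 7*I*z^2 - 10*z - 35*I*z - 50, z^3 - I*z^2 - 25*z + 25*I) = z + 5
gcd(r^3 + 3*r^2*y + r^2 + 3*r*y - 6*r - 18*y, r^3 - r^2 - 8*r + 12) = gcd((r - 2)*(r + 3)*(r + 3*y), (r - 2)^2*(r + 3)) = r^2 + r - 6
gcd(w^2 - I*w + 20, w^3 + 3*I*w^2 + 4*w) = w + 4*I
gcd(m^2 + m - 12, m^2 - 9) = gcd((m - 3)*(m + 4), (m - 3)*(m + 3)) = m - 3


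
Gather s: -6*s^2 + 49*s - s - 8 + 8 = -6*s^2 + 48*s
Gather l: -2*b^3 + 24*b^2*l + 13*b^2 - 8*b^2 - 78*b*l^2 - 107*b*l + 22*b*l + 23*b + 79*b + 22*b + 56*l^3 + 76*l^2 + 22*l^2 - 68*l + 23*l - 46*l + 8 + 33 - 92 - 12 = -2*b^3 + 5*b^2 + 124*b + 56*l^3 + l^2*(98 - 78*b) + l*(24*b^2 - 85*b - 91) - 63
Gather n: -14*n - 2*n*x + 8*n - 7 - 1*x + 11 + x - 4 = n*(-2*x - 6)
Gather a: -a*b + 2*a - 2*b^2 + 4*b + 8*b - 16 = a*(2 - b) - 2*b^2 + 12*b - 16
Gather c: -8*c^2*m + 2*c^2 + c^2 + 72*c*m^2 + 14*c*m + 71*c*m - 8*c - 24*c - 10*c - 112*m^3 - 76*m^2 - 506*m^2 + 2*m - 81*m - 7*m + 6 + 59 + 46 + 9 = c^2*(3 - 8*m) + c*(72*m^2 + 85*m - 42) - 112*m^3 - 582*m^2 - 86*m + 120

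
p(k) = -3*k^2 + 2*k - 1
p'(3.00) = -16.00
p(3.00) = -22.00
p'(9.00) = -52.00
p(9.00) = -226.00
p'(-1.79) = 12.74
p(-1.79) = -14.19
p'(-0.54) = 5.24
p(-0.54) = -2.95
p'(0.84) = -3.04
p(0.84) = -1.44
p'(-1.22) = 9.32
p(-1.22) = -7.91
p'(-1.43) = 10.58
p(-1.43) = -9.99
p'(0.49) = -0.94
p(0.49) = -0.74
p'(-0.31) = 3.86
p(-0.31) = -1.91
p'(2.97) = -15.82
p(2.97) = -21.52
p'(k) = 2 - 6*k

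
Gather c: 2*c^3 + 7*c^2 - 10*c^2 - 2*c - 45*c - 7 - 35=2*c^3 - 3*c^2 - 47*c - 42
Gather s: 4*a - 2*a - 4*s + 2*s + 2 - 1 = 2*a - 2*s + 1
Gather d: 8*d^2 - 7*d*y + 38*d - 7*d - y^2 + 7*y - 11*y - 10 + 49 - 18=8*d^2 + d*(31 - 7*y) - y^2 - 4*y + 21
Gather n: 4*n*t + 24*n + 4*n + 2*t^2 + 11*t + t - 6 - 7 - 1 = n*(4*t + 28) + 2*t^2 + 12*t - 14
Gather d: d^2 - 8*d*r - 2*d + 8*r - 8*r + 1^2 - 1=d^2 + d*(-8*r - 2)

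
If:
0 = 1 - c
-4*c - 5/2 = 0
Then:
No Solution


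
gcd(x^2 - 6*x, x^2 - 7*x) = x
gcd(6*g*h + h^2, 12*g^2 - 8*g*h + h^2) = 1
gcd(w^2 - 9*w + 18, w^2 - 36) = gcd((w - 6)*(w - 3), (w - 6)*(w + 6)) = w - 6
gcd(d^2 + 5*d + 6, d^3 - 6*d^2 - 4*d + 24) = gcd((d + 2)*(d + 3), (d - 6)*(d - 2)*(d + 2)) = d + 2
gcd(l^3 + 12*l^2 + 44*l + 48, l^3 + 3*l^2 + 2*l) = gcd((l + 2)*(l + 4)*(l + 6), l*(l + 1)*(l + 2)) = l + 2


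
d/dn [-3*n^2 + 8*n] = 8 - 6*n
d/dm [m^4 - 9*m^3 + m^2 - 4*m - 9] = 4*m^3 - 27*m^2 + 2*m - 4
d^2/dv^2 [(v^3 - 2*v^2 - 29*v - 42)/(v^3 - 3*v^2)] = 2*(v^4 - 87*v^3 + 9*v^2 + 747*v - 1134)/(v^4*(v^3 - 9*v^2 + 27*v - 27))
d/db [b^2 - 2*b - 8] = 2*b - 2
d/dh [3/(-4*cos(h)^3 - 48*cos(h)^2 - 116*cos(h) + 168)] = 3*(3*sin(h)^2 - 24*cos(h) - 32)*sin(h)/(4*(cos(h)^3 + 12*cos(h)^2 + 29*cos(h) - 42)^2)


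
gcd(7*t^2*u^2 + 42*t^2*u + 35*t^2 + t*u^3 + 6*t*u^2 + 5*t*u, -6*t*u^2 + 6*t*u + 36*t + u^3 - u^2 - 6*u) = 1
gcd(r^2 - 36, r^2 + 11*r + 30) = r + 6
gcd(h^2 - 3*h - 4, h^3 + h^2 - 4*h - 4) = h + 1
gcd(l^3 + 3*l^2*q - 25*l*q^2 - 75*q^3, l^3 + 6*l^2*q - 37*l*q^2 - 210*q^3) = l + 5*q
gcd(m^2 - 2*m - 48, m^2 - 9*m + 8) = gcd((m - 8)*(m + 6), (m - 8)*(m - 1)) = m - 8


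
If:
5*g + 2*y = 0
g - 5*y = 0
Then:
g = 0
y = 0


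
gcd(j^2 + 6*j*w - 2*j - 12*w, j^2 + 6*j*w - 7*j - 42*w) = j + 6*w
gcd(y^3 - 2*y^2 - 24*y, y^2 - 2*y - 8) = 1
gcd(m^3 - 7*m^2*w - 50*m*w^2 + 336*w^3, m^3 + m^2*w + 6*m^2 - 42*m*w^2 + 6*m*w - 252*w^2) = -m^2 - m*w + 42*w^2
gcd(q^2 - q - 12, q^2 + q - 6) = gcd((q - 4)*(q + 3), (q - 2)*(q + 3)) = q + 3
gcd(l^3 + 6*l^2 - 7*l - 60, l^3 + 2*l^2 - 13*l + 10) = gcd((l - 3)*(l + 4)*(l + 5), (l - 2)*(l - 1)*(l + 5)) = l + 5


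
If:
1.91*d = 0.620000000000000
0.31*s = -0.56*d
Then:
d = 0.32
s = -0.59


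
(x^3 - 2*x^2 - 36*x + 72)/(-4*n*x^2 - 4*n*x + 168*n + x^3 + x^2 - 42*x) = (x^2 + 4*x - 12)/(-4*n*x - 28*n + x^2 + 7*x)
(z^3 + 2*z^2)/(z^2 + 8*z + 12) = z^2/(z + 6)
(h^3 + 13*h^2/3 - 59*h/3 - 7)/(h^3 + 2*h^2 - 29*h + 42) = (h + 1/3)/(h - 2)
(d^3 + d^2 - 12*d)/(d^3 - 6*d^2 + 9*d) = (d + 4)/(d - 3)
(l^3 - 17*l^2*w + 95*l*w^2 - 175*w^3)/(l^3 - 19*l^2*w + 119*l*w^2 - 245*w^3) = (-l + 5*w)/(-l + 7*w)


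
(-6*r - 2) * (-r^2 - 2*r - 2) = 6*r^3 + 14*r^2 + 16*r + 4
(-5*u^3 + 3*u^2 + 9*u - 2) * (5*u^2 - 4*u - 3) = -25*u^5 + 35*u^4 + 48*u^3 - 55*u^2 - 19*u + 6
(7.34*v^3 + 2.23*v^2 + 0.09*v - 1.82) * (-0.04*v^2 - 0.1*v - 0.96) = -0.2936*v^5 - 0.8232*v^4 - 7.273*v^3 - 2.077*v^2 + 0.0956*v + 1.7472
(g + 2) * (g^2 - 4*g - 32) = g^3 - 2*g^2 - 40*g - 64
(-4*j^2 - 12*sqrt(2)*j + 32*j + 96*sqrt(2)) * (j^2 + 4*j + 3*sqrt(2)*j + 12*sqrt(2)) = -4*j^4 - 24*sqrt(2)*j^3 + 16*j^3 + 56*j^2 + 96*sqrt(2)*j^2 + 288*j + 768*sqrt(2)*j + 2304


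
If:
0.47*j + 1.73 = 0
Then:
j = -3.68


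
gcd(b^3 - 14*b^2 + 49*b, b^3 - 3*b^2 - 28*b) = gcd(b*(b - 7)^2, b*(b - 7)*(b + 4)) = b^2 - 7*b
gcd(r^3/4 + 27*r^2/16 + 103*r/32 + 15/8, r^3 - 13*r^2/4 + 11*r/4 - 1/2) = 1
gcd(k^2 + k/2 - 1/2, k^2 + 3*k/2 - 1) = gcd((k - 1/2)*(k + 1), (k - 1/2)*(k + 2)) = k - 1/2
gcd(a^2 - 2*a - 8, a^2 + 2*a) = a + 2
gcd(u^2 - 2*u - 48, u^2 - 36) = u + 6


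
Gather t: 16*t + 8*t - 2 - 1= 24*t - 3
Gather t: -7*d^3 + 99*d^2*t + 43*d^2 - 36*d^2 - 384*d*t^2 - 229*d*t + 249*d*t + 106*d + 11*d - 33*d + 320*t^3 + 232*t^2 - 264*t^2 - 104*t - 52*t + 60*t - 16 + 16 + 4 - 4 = -7*d^3 + 7*d^2 + 84*d + 320*t^3 + t^2*(-384*d - 32) + t*(99*d^2 + 20*d - 96)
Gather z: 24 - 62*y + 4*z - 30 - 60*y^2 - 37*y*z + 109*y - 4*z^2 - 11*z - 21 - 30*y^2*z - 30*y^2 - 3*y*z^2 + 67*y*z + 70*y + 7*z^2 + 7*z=-90*y^2 + 117*y + z^2*(3 - 3*y) + z*(-30*y^2 + 30*y) - 27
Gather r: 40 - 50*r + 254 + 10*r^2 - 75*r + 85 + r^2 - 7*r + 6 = 11*r^2 - 132*r + 385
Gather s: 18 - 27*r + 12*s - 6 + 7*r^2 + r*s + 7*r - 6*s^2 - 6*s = 7*r^2 - 20*r - 6*s^2 + s*(r + 6) + 12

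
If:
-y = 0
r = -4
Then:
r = -4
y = 0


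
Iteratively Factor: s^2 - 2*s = (s - 2)*(s)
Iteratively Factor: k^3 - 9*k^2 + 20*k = (k - 4)*(k^2 - 5*k) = k*(k - 4)*(k - 5)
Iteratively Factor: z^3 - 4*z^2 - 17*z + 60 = (z - 3)*(z^2 - z - 20) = (z - 5)*(z - 3)*(z + 4)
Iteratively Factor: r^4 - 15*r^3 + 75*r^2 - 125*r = (r)*(r^3 - 15*r^2 + 75*r - 125) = r*(r - 5)*(r^2 - 10*r + 25) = r*(r - 5)^2*(r - 5)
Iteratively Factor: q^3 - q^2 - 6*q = (q + 2)*(q^2 - 3*q) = q*(q + 2)*(q - 3)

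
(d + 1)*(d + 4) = d^2 + 5*d + 4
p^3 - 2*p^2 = p^2*(p - 2)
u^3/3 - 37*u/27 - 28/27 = (u/3 + 1/3)*(u - 7/3)*(u + 4/3)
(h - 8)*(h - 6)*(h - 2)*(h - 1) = h^4 - 17*h^3 + 92*h^2 - 172*h + 96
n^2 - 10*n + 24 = (n - 6)*(n - 4)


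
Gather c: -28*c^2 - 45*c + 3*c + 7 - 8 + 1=-28*c^2 - 42*c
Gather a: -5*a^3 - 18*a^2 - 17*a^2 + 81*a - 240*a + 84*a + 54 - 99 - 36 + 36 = -5*a^3 - 35*a^2 - 75*a - 45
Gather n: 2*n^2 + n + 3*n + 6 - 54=2*n^2 + 4*n - 48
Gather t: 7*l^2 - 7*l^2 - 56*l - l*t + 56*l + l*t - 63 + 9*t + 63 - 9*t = 0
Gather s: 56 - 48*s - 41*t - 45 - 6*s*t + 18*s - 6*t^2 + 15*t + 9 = s*(-6*t - 30) - 6*t^2 - 26*t + 20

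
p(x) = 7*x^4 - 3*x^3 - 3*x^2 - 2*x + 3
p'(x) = 28*x^3 - 9*x^2 - 6*x - 2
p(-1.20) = 20.78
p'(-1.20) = -56.14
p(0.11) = 2.74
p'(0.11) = -2.73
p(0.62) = 0.93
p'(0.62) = -2.51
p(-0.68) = 5.41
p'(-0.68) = -10.89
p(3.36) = 740.80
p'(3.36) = 938.36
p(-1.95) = 118.95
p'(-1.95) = -232.14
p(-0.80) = 7.08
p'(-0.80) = -17.30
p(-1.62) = 59.33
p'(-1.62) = -134.94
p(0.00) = 3.00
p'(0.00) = -2.00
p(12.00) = 139515.00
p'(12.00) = 47014.00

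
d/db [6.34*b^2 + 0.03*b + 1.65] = 12.68*b + 0.03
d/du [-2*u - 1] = -2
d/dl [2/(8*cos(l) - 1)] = 16*sin(l)/(8*cos(l) - 1)^2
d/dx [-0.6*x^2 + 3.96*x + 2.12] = 3.96 - 1.2*x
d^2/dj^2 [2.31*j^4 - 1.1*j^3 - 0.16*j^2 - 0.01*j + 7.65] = 27.72*j^2 - 6.6*j - 0.32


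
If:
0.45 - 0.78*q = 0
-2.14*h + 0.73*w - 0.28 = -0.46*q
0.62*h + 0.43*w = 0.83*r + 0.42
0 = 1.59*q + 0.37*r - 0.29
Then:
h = -0.53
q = 0.58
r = -1.70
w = -1.53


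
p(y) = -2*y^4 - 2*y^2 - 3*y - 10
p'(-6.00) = 1749.00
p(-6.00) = -2656.00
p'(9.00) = -5871.00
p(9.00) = -13321.00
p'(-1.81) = 51.68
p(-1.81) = -32.59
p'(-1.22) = 16.41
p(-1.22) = -13.75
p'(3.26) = -293.21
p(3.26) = -266.93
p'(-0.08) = -2.68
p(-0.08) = -9.77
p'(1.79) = -56.04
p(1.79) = -42.31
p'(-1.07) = 11.08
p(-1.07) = -11.70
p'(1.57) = -40.24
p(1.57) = -31.79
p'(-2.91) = 205.78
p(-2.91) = -161.62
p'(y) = -8*y^3 - 4*y - 3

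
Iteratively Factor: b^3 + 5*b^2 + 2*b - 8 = (b + 4)*(b^2 + b - 2) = (b - 1)*(b + 4)*(b + 2)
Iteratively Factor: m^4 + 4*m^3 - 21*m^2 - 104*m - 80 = (m + 4)*(m^3 - 21*m - 20) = (m + 1)*(m + 4)*(m^2 - m - 20) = (m + 1)*(m + 4)^2*(m - 5)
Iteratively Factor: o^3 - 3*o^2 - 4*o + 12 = (o - 2)*(o^2 - o - 6) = (o - 2)*(o + 2)*(o - 3)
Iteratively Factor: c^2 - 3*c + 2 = (c - 2)*(c - 1)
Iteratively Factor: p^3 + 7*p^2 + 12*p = (p + 4)*(p^2 + 3*p) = (p + 3)*(p + 4)*(p)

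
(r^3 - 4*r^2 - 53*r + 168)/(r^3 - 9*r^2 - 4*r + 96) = (r^2 + 4*r - 21)/(r^2 - r - 12)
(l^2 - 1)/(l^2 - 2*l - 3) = (l - 1)/(l - 3)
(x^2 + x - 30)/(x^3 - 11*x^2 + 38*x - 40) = (x + 6)/(x^2 - 6*x + 8)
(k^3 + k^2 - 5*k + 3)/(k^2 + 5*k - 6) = (k^2 + 2*k - 3)/(k + 6)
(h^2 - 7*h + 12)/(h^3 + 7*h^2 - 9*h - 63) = (h - 4)/(h^2 + 10*h + 21)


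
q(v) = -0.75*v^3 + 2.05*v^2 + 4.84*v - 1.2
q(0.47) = 1.45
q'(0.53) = 6.38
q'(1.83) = 4.81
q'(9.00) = -140.51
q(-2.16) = 5.47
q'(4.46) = -21.63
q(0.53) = 1.83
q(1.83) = 9.93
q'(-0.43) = 2.66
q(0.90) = 4.27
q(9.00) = -338.34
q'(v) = -2.25*v^2 + 4.1*v + 4.84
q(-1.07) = -3.11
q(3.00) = 11.52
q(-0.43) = -2.84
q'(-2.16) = -14.51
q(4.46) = -5.37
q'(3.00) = -3.11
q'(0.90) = 6.71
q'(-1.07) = -2.12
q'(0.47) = 6.27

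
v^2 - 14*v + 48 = (v - 8)*(v - 6)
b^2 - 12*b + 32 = (b - 8)*(b - 4)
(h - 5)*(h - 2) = h^2 - 7*h + 10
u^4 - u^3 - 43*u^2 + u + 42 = (u - 7)*(u - 1)*(u + 1)*(u + 6)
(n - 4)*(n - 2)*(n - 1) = n^3 - 7*n^2 + 14*n - 8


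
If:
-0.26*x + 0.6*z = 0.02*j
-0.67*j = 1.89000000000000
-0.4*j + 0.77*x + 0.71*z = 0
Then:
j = -2.82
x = -0.99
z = -0.52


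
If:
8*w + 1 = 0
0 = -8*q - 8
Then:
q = -1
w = -1/8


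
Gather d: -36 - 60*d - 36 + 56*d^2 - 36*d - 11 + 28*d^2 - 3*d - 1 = 84*d^2 - 99*d - 84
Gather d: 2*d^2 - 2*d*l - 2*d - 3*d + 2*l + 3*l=2*d^2 + d*(-2*l - 5) + 5*l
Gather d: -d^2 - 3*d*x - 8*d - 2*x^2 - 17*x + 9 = -d^2 + d*(-3*x - 8) - 2*x^2 - 17*x + 9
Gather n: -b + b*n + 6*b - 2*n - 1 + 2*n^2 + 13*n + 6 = 5*b + 2*n^2 + n*(b + 11) + 5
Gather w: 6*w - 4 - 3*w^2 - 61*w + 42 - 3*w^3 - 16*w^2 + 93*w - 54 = -3*w^3 - 19*w^2 + 38*w - 16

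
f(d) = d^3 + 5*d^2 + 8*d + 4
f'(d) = 3*d^2 + 10*d + 8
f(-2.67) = -0.75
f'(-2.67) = 2.69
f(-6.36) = -101.89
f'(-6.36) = 65.75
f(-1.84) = -0.02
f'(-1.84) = -0.24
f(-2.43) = -0.26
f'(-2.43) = 1.41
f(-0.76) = 0.37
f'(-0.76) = 2.13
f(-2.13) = -0.02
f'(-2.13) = 0.31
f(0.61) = 10.97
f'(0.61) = 15.22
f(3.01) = 100.65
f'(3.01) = 65.28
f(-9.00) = -392.00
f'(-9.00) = 161.00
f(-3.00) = -2.00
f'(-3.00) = 5.00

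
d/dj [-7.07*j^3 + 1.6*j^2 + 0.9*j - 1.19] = -21.21*j^2 + 3.2*j + 0.9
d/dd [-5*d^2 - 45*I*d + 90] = -10*d - 45*I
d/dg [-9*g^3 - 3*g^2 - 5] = 3*g*(-9*g - 2)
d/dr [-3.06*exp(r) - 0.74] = -3.06*exp(r)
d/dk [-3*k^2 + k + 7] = 1 - 6*k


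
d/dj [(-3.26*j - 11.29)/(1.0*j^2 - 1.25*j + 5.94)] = (3.26*j^2 + 22.58*j - 33.4769)/(1.0*j^4 - 2.5*j^3 + 13.4425*j^2 - 14.85*j + 35.2836)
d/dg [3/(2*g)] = -3/(2*g^2)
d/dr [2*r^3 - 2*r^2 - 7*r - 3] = 6*r^2 - 4*r - 7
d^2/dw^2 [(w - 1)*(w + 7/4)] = 2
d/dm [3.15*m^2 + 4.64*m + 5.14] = 6.3*m + 4.64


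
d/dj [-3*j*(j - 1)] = 3 - 6*j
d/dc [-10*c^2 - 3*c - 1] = -20*c - 3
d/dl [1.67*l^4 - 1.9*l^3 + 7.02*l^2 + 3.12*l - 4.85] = 6.68*l^3 - 5.7*l^2 + 14.04*l + 3.12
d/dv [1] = 0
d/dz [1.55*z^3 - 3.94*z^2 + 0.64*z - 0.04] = 4.65*z^2 - 7.88*z + 0.64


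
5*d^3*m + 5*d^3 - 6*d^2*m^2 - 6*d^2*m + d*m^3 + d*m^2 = (-5*d + m)*(-d + m)*(d*m + d)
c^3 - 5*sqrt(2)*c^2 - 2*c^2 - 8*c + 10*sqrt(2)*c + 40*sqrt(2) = (c - 4)*(c + 2)*(c - 5*sqrt(2))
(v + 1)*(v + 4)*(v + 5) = v^3 + 10*v^2 + 29*v + 20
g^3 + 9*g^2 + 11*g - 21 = (g - 1)*(g + 3)*(g + 7)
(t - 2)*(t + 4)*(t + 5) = t^3 + 7*t^2 + 2*t - 40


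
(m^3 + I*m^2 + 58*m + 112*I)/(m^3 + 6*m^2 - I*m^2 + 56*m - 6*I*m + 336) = (m + 2*I)/(m + 6)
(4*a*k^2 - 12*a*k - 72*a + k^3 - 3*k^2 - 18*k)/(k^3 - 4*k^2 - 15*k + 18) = (4*a + k)/(k - 1)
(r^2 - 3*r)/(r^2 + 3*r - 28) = r*(r - 3)/(r^2 + 3*r - 28)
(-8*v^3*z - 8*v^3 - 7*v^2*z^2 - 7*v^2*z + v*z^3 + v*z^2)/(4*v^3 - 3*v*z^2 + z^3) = v*(-8*v*z - 8*v + z^2 + z)/(4*v^2 - 4*v*z + z^2)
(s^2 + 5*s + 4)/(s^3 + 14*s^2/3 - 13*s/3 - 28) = 3*(s + 1)/(3*s^2 + 2*s - 21)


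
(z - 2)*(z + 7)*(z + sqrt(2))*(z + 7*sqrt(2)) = z^4 + 5*z^3 + 8*sqrt(2)*z^3 + 40*sqrt(2)*z^2 - 112*sqrt(2)*z + 70*z - 196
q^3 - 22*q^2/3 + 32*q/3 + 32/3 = (q - 4)^2*(q + 2/3)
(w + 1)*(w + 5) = w^2 + 6*w + 5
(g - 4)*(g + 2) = g^2 - 2*g - 8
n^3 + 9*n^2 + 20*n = n*(n + 4)*(n + 5)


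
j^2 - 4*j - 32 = (j - 8)*(j + 4)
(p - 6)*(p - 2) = p^2 - 8*p + 12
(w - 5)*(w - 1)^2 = w^3 - 7*w^2 + 11*w - 5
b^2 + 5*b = b*(b + 5)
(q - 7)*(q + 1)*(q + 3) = q^3 - 3*q^2 - 25*q - 21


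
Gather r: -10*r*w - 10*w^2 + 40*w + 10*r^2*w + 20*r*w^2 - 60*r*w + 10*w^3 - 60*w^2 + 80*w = 10*r^2*w + r*(20*w^2 - 70*w) + 10*w^3 - 70*w^2 + 120*w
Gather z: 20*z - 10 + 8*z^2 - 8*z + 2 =8*z^2 + 12*z - 8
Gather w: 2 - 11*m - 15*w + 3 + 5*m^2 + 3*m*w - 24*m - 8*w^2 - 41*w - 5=5*m^2 - 35*m - 8*w^2 + w*(3*m - 56)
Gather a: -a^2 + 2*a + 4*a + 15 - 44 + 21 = -a^2 + 6*a - 8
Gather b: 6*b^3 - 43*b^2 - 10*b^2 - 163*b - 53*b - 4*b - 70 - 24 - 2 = 6*b^3 - 53*b^2 - 220*b - 96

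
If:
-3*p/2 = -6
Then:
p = 4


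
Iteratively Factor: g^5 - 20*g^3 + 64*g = (g + 4)*(g^4 - 4*g^3 - 4*g^2 + 16*g) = (g - 4)*(g + 4)*(g^3 - 4*g) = g*(g - 4)*(g + 4)*(g^2 - 4) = g*(g - 4)*(g + 2)*(g + 4)*(g - 2)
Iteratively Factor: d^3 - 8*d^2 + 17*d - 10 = (d - 1)*(d^2 - 7*d + 10) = (d - 2)*(d - 1)*(d - 5)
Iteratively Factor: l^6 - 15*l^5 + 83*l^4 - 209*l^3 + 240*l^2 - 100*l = (l - 2)*(l^5 - 13*l^4 + 57*l^3 - 95*l^2 + 50*l) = (l - 5)*(l - 2)*(l^4 - 8*l^3 + 17*l^2 - 10*l) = (l - 5)*(l - 2)*(l - 1)*(l^3 - 7*l^2 + 10*l) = (l - 5)*(l - 2)^2*(l - 1)*(l^2 - 5*l) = l*(l - 5)*(l - 2)^2*(l - 1)*(l - 5)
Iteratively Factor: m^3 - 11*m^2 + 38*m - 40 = (m - 5)*(m^2 - 6*m + 8) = (m - 5)*(m - 2)*(m - 4)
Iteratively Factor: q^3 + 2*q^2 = (q)*(q^2 + 2*q) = q^2*(q + 2)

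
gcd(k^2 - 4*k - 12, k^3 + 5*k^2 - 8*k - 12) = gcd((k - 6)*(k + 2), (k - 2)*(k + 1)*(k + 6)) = 1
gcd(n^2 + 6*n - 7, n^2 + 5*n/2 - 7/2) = n - 1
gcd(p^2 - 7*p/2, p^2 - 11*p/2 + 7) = p - 7/2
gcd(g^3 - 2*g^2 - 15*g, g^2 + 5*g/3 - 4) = g + 3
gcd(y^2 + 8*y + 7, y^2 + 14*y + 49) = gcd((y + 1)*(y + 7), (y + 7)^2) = y + 7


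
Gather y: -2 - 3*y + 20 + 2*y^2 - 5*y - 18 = 2*y^2 - 8*y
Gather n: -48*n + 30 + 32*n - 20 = 10 - 16*n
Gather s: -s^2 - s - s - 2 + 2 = -s^2 - 2*s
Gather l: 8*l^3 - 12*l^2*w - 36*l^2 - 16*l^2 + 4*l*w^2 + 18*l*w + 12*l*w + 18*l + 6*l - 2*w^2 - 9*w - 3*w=8*l^3 + l^2*(-12*w - 52) + l*(4*w^2 + 30*w + 24) - 2*w^2 - 12*w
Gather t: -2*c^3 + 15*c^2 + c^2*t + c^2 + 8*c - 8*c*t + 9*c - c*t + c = -2*c^3 + 16*c^2 + 18*c + t*(c^2 - 9*c)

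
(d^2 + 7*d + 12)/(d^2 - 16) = (d + 3)/(d - 4)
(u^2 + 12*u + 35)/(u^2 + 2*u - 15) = (u + 7)/(u - 3)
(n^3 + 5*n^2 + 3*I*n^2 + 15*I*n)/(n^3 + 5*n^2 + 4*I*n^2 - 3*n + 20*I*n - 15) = n/(n + I)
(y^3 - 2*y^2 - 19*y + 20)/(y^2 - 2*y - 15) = (y^2 + 3*y - 4)/(y + 3)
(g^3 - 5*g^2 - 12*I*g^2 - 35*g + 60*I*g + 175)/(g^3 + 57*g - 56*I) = (g^2 - 5*g*(1 + I) + 25*I)/(g^2 + 7*I*g + 8)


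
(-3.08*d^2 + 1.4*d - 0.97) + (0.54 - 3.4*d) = -3.08*d^2 - 2.0*d - 0.43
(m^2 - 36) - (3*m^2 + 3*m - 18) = -2*m^2 - 3*m - 18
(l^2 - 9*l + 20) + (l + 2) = l^2 - 8*l + 22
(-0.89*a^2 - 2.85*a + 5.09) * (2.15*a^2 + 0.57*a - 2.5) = -1.9135*a^4 - 6.6348*a^3 + 11.544*a^2 + 10.0263*a - 12.725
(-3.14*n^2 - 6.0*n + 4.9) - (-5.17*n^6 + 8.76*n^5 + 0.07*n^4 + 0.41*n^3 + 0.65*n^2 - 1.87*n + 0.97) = 5.17*n^6 - 8.76*n^5 - 0.07*n^4 - 0.41*n^3 - 3.79*n^2 - 4.13*n + 3.93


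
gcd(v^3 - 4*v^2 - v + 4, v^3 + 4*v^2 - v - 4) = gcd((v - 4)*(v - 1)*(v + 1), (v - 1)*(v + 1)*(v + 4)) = v^2 - 1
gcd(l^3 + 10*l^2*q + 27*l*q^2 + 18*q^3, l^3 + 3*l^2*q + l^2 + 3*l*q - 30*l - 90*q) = l + 3*q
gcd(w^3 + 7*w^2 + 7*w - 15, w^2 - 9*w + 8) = w - 1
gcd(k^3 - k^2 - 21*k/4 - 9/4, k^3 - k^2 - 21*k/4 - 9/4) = k^3 - k^2 - 21*k/4 - 9/4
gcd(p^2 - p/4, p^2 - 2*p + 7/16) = p - 1/4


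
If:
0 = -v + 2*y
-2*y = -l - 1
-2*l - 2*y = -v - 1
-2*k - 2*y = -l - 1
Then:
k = 0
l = 1/2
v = 3/2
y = 3/4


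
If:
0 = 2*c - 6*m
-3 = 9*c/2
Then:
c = -2/3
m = -2/9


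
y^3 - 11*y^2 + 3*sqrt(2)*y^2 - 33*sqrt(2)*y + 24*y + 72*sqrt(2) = (y - 8)*(y - 3)*(y + 3*sqrt(2))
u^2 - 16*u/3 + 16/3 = (u - 4)*(u - 4/3)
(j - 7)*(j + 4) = j^2 - 3*j - 28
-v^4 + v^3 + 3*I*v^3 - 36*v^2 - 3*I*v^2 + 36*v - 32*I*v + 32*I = (v - 8*I)*(v + 4*I)*(-I*v + 1)*(-I*v + I)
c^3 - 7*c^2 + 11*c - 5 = (c - 5)*(c - 1)^2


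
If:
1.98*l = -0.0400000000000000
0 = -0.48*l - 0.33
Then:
No Solution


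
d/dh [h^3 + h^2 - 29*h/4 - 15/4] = 3*h^2 + 2*h - 29/4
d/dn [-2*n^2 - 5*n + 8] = -4*n - 5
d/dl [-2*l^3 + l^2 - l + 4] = -6*l^2 + 2*l - 1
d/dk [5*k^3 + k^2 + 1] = k*(15*k + 2)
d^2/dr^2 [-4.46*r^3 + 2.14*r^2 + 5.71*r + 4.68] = 4.28 - 26.76*r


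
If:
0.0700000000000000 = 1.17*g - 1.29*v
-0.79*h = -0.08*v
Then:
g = 1.1025641025641*v + 0.0598290598290598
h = 0.10126582278481*v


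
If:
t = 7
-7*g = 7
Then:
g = -1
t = 7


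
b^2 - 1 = (b - 1)*(b + 1)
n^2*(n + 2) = n^3 + 2*n^2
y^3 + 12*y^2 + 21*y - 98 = (y - 2)*(y + 7)^2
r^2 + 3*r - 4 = (r - 1)*(r + 4)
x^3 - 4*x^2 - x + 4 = (x - 4)*(x - 1)*(x + 1)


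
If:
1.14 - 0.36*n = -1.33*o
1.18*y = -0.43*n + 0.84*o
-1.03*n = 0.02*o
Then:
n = 0.02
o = -0.85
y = -0.61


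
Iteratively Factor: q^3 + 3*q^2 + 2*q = (q + 2)*(q^2 + q) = q*(q + 2)*(q + 1)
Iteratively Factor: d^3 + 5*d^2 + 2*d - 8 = (d - 1)*(d^2 + 6*d + 8) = (d - 1)*(d + 2)*(d + 4)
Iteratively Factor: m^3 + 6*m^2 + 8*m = (m + 2)*(m^2 + 4*m) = m*(m + 2)*(m + 4)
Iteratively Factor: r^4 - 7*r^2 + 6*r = (r - 2)*(r^3 + 2*r^2 - 3*r) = (r - 2)*(r - 1)*(r^2 + 3*r) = (r - 2)*(r - 1)*(r + 3)*(r)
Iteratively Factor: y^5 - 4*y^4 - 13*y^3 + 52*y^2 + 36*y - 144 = (y + 2)*(y^4 - 6*y^3 - y^2 + 54*y - 72) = (y + 2)*(y + 3)*(y^3 - 9*y^2 + 26*y - 24) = (y - 4)*(y + 2)*(y + 3)*(y^2 - 5*y + 6) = (y - 4)*(y - 3)*(y + 2)*(y + 3)*(y - 2)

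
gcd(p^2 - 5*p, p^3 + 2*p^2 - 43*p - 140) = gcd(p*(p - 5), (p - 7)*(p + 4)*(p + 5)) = 1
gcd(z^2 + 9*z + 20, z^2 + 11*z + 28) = z + 4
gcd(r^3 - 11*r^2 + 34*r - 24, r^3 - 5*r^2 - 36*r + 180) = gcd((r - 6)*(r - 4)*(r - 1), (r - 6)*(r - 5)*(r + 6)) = r - 6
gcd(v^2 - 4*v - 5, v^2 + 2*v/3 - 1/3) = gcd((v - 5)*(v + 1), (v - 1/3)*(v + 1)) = v + 1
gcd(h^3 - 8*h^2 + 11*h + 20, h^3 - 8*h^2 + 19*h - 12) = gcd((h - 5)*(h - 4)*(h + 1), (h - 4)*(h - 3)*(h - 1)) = h - 4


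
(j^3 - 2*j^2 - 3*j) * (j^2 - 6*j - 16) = j^5 - 8*j^4 - 7*j^3 + 50*j^2 + 48*j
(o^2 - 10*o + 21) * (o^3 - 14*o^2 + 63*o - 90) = o^5 - 24*o^4 + 224*o^3 - 1014*o^2 + 2223*o - 1890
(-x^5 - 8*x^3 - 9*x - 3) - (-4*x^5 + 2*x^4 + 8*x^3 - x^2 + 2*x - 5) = 3*x^5 - 2*x^4 - 16*x^3 + x^2 - 11*x + 2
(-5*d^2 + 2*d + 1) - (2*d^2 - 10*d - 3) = -7*d^2 + 12*d + 4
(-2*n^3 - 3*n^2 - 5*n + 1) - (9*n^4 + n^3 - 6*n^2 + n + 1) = -9*n^4 - 3*n^3 + 3*n^2 - 6*n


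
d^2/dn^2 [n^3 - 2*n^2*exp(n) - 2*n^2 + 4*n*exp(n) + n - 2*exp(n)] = -2*n^2*exp(n) - 4*n*exp(n) + 6*n + 2*exp(n) - 4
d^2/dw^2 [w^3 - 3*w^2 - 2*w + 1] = 6*w - 6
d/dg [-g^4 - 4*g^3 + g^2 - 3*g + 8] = -4*g^3 - 12*g^2 + 2*g - 3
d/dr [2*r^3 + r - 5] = 6*r^2 + 1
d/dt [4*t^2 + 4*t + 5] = 8*t + 4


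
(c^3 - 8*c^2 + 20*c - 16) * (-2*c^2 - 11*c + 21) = -2*c^5 + 5*c^4 + 69*c^3 - 356*c^2 + 596*c - 336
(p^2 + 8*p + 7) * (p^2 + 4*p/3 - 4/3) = p^4 + 28*p^3/3 + 49*p^2/3 - 4*p/3 - 28/3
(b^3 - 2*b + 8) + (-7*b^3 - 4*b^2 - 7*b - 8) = -6*b^3 - 4*b^2 - 9*b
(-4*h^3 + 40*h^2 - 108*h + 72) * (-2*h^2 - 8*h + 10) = 8*h^5 - 48*h^4 - 144*h^3 + 1120*h^2 - 1656*h + 720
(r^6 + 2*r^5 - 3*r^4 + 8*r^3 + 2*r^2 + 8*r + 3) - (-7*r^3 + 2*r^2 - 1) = r^6 + 2*r^5 - 3*r^4 + 15*r^3 + 8*r + 4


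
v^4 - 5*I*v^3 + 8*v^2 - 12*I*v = v*(v - 6*I)*(v - I)*(v + 2*I)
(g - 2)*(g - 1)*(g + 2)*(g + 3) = g^4 + 2*g^3 - 7*g^2 - 8*g + 12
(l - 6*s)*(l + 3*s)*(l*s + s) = l^3*s - 3*l^2*s^2 + l^2*s - 18*l*s^3 - 3*l*s^2 - 18*s^3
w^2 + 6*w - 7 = (w - 1)*(w + 7)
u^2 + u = u*(u + 1)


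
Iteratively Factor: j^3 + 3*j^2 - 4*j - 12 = (j + 3)*(j^2 - 4) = (j + 2)*(j + 3)*(j - 2)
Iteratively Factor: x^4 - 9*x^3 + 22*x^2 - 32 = (x + 1)*(x^3 - 10*x^2 + 32*x - 32) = (x - 4)*(x + 1)*(x^2 - 6*x + 8) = (x - 4)^2*(x + 1)*(x - 2)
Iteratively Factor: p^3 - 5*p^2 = (p)*(p^2 - 5*p) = p^2*(p - 5)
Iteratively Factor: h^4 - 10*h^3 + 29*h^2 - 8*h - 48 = (h + 1)*(h^3 - 11*h^2 + 40*h - 48) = (h - 4)*(h + 1)*(h^2 - 7*h + 12) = (h - 4)*(h - 3)*(h + 1)*(h - 4)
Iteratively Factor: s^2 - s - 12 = (s + 3)*(s - 4)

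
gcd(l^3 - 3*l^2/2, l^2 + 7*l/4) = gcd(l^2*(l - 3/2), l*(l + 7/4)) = l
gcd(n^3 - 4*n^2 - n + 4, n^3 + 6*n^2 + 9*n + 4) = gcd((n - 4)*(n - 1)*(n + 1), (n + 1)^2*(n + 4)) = n + 1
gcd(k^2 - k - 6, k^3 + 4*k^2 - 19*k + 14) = 1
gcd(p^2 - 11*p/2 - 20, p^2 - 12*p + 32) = p - 8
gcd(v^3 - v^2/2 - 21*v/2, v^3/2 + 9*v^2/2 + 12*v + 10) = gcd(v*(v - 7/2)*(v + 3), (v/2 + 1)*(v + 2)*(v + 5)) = 1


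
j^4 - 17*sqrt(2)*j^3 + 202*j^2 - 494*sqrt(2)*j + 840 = (j - 7*sqrt(2))*(j - 5*sqrt(2))*(j - 3*sqrt(2))*(j - 2*sqrt(2))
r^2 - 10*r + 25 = (r - 5)^2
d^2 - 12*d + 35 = (d - 7)*(d - 5)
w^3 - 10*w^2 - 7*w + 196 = (w - 7)^2*(w + 4)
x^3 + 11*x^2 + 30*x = x*(x + 5)*(x + 6)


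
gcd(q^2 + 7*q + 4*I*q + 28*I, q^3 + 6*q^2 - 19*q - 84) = q + 7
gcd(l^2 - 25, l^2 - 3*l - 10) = l - 5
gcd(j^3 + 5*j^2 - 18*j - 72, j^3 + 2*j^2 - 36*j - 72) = j + 6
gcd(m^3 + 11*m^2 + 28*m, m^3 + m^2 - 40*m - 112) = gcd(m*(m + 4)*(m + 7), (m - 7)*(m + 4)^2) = m + 4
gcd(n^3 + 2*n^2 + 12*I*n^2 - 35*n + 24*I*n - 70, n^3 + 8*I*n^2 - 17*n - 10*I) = n + 5*I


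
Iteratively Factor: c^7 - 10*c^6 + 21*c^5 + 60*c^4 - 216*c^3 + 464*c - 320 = (c - 1)*(c^6 - 9*c^5 + 12*c^4 + 72*c^3 - 144*c^2 - 144*c + 320) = (c - 2)*(c - 1)*(c^5 - 7*c^4 - 2*c^3 + 68*c^2 - 8*c - 160) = (c - 4)*(c - 2)*(c - 1)*(c^4 - 3*c^3 - 14*c^2 + 12*c + 40) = (c - 4)*(c - 2)*(c - 1)*(c + 2)*(c^3 - 5*c^2 - 4*c + 20) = (c - 4)*(c - 2)^2*(c - 1)*(c + 2)*(c^2 - 3*c - 10) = (c - 4)*(c - 2)^2*(c - 1)*(c + 2)^2*(c - 5)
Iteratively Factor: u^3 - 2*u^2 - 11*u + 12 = (u - 4)*(u^2 + 2*u - 3) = (u - 4)*(u - 1)*(u + 3)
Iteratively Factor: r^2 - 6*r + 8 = (r - 2)*(r - 4)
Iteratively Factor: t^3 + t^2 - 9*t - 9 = (t - 3)*(t^2 + 4*t + 3) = (t - 3)*(t + 3)*(t + 1)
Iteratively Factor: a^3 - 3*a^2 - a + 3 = (a - 3)*(a^2 - 1) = (a - 3)*(a + 1)*(a - 1)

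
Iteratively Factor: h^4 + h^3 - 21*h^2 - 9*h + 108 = (h - 3)*(h^3 + 4*h^2 - 9*h - 36) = (h - 3)*(h + 3)*(h^2 + h - 12) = (h - 3)*(h + 3)*(h + 4)*(h - 3)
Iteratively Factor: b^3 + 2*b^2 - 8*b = (b + 4)*(b^2 - 2*b) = (b - 2)*(b + 4)*(b)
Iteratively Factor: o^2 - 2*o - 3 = (o + 1)*(o - 3)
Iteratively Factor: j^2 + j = (j)*(j + 1)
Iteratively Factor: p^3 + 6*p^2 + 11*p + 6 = (p + 2)*(p^2 + 4*p + 3) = (p + 2)*(p + 3)*(p + 1)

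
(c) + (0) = c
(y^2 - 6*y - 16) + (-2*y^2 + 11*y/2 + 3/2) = -y^2 - y/2 - 29/2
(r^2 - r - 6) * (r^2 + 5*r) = r^4 + 4*r^3 - 11*r^2 - 30*r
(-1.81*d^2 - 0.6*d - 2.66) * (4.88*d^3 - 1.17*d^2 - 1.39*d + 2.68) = -8.8328*d^5 - 0.8103*d^4 - 9.7629*d^3 - 0.9046*d^2 + 2.0894*d - 7.1288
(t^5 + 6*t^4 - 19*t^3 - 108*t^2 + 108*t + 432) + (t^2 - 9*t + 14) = t^5 + 6*t^4 - 19*t^3 - 107*t^2 + 99*t + 446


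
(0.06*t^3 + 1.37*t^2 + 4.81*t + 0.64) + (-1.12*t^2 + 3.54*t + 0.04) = 0.06*t^3 + 0.25*t^2 + 8.35*t + 0.68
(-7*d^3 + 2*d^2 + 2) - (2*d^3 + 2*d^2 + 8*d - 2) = -9*d^3 - 8*d + 4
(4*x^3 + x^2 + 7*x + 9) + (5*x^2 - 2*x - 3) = 4*x^3 + 6*x^2 + 5*x + 6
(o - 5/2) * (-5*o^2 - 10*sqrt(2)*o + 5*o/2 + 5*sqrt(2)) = -5*o^3 - 10*sqrt(2)*o^2 + 15*o^2 - 25*o/4 + 30*sqrt(2)*o - 25*sqrt(2)/2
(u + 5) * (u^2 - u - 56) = u^3 + 4*u^2 - 61*u - 280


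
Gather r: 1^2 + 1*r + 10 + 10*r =11*r + 11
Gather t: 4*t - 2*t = 2*t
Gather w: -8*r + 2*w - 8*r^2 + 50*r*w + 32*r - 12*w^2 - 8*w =-8*r^2 + 24*r - 12*w^2 + w*(50*r - 6)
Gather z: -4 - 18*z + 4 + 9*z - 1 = -9*z - 1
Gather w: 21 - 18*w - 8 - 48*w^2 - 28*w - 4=-48*w^2 - 46*w + 9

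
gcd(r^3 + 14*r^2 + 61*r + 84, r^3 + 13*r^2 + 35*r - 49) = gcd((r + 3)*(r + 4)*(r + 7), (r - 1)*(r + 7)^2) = r + 7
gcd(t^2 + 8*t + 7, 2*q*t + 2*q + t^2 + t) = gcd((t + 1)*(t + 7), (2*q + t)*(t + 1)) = t + 1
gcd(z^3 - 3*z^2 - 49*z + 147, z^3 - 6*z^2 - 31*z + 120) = z - 3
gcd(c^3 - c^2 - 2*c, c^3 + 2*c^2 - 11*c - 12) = c + 1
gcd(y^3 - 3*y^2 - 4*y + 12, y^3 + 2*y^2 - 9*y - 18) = y^2 - y - 6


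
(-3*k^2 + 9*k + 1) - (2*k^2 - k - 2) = -5*k^2 + 10*k + 3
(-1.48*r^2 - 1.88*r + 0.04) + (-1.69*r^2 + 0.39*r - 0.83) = -3.17*r^2 - 1.49*r - 0.79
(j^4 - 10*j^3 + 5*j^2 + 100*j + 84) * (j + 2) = j^5 - 8*j^4 - 15*j^3 + 110*j^2 + 284*j + 168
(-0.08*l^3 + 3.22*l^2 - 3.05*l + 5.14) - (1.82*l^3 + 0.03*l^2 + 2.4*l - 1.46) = -1.9*l^3 + 3.19*l^2 - 5.45*l + 6.6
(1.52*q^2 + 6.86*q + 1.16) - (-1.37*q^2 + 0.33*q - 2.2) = 2.89*q^2 + 6.53*q + 3.36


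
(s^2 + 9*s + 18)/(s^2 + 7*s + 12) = (s + 6)/(s + 4)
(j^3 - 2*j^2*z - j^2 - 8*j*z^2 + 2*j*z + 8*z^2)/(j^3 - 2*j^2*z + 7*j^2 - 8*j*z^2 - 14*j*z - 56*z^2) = (j - 1)/(j + 7)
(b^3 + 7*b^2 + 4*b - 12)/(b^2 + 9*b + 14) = (b^2 + 5*b - 6)/(b + 7)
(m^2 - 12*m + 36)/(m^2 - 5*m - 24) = (-m^2 + 12*m - 36)/(-m^2 + 5*m + 24)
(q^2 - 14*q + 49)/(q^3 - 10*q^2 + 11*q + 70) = (q - 7)/(q^2 - 3*q - 10)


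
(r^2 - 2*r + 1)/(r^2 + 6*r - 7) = (r - 1)/(r + 7)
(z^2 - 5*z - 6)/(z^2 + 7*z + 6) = (z - 6)/(z + 6)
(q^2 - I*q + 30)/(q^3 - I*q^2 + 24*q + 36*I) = (q + 5*I)/(q^2 + 5*I*q - 6)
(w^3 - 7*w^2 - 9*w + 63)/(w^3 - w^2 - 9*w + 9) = (w - 7)/(w - 1)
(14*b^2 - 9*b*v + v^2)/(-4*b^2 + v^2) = (-7*b + v)/(2*b + v)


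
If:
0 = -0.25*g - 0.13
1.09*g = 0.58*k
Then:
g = -0.52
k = -0.98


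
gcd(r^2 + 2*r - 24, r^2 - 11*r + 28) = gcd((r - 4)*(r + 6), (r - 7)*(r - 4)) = r - 4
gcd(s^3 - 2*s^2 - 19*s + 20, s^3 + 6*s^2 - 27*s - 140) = s^2 - s - 20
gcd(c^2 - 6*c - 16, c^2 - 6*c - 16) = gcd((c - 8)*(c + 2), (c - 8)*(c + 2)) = c^2 - 6*c - 16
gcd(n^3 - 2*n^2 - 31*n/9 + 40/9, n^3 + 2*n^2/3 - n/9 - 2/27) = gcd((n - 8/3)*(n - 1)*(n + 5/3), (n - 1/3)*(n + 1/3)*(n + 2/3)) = 1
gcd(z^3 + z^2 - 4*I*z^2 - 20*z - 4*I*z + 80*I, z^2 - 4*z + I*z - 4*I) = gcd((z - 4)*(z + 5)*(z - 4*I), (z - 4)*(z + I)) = z - 4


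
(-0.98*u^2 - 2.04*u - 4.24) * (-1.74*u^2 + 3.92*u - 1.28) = 1.7052*u^4 - 0.292*u^3 + 0.635199999999999*u^2 - 14.0096*u + 5.4272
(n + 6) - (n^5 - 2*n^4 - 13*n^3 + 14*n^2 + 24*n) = -n^5 + 2*n^4 + 13*n^3 - 14*n^2 - 23*n + 6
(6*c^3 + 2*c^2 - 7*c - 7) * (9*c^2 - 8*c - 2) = 54*c^5 - 30*c^4 - 91*c^3 - 11*c^2 + 70*c + 14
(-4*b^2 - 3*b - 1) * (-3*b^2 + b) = 12*b^4 + 5*b^3 - b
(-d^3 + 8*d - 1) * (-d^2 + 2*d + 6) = d^5 - 2*d^4 - 14*d^3 + 17*d^2 + 46*d - 6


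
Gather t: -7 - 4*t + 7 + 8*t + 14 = 4*t + 14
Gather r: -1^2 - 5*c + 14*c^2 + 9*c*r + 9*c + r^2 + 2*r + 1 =14*c^2 + 4*c + r^2 + r*(9*c + 2)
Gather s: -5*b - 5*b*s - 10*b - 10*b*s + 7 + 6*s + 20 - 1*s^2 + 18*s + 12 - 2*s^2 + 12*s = -15*b - 3*s^2 + s*(36 - 15*b) + 39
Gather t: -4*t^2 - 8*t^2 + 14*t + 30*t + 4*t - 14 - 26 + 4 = -12*t^2 + 48*t - 36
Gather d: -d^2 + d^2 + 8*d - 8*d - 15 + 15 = 0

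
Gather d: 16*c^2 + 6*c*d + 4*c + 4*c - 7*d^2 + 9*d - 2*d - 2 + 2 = 16*c^2 + 8*c - 7*d^2 + d*(6*c + 7)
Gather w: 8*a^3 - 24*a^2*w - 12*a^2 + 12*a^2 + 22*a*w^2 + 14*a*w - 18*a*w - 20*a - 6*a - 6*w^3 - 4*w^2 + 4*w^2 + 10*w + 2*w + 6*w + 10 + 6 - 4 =8*a^3 + 22*a*w^2 - 26*a - 6*w^3 + w*(-24*a^2 - 4*a + 18) + 12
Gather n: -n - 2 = -n - 2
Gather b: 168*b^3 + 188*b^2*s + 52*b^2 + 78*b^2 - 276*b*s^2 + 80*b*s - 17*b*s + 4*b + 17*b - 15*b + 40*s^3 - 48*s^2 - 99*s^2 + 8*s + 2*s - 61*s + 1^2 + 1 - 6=168*b^3 + b^2*(188*s + 130) + b*(-276*s^2 + 63*s + 6) + 40*s^3 - 147*s^2 - 51*s - 4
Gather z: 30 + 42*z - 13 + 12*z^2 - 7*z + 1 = 12*z^2 + 35*z + 18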